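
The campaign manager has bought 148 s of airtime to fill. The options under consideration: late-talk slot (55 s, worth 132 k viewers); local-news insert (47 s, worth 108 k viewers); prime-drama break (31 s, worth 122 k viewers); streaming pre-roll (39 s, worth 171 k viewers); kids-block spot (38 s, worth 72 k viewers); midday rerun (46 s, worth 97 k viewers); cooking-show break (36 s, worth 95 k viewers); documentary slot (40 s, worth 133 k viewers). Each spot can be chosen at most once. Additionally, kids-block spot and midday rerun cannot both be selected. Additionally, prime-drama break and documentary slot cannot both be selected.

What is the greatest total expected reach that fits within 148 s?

460

Prime-drama break + streaming pre-roll + kids-block spot + cooking-show break uses 144 of the 148 s and totals 460.
The closest alternative, late-talk slot + streaming pre-roll + documentary slot, reaches only 436.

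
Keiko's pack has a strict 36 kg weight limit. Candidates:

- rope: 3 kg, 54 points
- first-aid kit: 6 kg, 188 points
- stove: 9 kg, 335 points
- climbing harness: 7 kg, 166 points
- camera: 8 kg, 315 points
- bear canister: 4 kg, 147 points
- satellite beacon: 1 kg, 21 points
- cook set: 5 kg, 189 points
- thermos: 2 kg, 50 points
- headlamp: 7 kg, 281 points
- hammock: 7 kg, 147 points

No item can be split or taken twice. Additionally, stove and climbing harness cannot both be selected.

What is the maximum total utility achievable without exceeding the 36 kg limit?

Density check — headlamp 40.14, camera 39.38, cook set 37.80 are the best per kg.
Stove + camera + bear canister + satellite beacon + cook set + thermos + headlamp uses 36 of the 36 kg and totals 1338.
The closest alternative, first-aid kit + stove + camera + satellite beacon + cook set + headlamp, reaches only 1329.

1338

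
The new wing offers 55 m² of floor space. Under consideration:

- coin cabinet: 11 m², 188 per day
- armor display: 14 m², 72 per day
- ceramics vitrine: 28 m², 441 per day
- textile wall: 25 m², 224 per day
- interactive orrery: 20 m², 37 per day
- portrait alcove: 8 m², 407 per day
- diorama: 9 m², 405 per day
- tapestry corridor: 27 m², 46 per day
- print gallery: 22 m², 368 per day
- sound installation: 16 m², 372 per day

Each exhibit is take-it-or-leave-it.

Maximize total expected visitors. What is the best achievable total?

1552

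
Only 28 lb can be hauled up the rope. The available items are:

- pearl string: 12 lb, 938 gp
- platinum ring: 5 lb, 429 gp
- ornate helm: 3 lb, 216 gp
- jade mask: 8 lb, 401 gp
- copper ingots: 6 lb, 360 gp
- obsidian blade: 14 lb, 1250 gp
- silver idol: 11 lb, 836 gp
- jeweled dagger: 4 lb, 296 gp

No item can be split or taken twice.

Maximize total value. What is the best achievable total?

2302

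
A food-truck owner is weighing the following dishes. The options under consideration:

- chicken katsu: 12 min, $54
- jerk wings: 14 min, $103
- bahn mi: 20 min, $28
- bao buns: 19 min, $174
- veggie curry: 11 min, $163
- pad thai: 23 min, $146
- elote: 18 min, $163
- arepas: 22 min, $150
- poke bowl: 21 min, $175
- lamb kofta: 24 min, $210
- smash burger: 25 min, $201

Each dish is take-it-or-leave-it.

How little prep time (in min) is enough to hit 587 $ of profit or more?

Minimise min subject to total profit ≥ 587.
jerk wings + bao buns + veggie curry + elote reaches 603 using 62 min.
Below 62 min the best achievable stays under 587.

62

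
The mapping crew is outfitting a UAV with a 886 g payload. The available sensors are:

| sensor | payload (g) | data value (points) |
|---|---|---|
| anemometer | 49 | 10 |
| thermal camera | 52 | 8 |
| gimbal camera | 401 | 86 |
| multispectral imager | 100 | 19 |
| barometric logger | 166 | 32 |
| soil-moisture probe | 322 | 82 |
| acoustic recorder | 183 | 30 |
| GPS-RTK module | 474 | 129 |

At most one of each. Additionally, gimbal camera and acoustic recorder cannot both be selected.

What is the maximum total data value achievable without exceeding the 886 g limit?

Taking anemometer + soil-moisture probe + GPS-RTK module: 845 g used, 221 in data value.

221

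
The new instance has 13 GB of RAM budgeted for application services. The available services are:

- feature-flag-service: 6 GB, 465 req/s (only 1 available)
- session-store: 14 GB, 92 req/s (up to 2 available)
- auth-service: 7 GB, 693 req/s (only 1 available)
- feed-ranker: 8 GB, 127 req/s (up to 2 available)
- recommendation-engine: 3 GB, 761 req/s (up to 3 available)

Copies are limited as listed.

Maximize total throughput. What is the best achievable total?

2283

Taking 3×recommendation-engine: 9 GB used, 2283 in throughput.
The spare 4 GB is too small for any remaining service, and no exchange beats 2283.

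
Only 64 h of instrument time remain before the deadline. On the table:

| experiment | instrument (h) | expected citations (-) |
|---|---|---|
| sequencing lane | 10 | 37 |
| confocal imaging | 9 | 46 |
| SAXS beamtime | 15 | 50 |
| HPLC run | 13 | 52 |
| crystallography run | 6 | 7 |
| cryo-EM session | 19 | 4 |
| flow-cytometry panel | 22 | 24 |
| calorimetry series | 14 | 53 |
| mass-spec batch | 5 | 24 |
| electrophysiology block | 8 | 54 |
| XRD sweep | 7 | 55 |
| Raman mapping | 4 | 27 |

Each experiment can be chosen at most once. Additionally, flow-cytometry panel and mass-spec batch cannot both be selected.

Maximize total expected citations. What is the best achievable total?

311

Ranking by ratio (expected citations/h): XRD sweep 7.86, electrophysiology block 6.75, Raman mapping 6.75.
Best packing: confocal imaging + HPLC run + calorimetry series + mass-spec batch + electrophysiology block + XRD sweep + Raman mapping — 60 h, 311 total.
Nothing else feasible within 64 h beats 311.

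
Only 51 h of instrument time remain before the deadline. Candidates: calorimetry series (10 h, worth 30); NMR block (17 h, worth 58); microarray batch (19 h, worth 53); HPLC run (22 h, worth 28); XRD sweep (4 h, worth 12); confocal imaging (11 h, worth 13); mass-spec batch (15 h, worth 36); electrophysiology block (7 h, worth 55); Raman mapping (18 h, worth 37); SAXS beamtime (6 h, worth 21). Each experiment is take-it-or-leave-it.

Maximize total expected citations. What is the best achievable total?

187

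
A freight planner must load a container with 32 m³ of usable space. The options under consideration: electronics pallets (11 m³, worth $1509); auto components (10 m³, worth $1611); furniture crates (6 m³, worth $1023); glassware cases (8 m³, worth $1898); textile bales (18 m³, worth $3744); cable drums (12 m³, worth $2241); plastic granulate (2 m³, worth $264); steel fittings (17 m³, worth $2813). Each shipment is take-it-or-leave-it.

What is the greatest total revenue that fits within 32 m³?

Furniture crates + glassware cases + textile bales uses 32 of the 32 m³ and totals 6665.

6665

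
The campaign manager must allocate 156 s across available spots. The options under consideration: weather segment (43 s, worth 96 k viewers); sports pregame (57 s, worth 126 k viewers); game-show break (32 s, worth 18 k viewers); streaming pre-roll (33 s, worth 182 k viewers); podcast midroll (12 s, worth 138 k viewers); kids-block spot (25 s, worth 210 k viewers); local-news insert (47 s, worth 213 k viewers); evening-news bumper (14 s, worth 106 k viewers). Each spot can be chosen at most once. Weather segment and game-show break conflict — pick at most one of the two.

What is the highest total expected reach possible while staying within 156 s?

Taking streaming pre-roll + podcast midroll + kids-block spot + local-news insert + evening-news bumper: 131 s used, 849 in expected reach.
That's the maximum — no feasible swap from here does better than 849.

849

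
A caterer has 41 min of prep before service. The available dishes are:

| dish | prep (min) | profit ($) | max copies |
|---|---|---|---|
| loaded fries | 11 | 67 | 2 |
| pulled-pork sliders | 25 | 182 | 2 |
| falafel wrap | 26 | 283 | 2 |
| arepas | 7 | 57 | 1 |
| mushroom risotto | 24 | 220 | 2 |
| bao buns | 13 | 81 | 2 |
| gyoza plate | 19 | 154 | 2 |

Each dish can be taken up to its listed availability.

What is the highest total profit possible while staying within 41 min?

364

A density-first pass picks falafel wrap + arepas — 340 at 33 min.
The 7 min tied up in arepas is better spent on bao buns — total rises to 364 (39 min).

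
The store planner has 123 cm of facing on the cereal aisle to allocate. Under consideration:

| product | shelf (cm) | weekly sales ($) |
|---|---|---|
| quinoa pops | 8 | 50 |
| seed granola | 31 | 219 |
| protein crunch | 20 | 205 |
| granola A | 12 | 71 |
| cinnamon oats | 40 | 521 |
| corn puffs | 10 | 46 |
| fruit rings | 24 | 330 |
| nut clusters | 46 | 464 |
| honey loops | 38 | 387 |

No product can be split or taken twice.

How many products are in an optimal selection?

Optimal total is 1443.
For example protein crunch + cinnamon oats + fruit rings + honey loops achieves it, using 122 cm.
All optima have 4 products.

4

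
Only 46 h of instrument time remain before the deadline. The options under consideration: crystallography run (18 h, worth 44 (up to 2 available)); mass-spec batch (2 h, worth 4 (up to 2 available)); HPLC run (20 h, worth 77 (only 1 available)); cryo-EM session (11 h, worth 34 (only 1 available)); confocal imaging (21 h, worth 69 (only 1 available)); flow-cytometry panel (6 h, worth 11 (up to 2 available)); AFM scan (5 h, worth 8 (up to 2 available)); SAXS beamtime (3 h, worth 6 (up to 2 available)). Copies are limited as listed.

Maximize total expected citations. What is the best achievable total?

Ranking by ratio (expected citations/h): HPLC run 3.85, confocal imaging 3.29, cryo-EM session 3.09, crystallography run 2.44.
Greedy by ratio would take 2×mass-spec batch + HPLC run + confocal imaging: 45 h used, total 154.
Dropping mass-spec batch frees 2 h; slotting in SAXS beamtime (3 h) lifts the total to 156 at 46 h.
That's the maximum — no swap from here does better than 156.

156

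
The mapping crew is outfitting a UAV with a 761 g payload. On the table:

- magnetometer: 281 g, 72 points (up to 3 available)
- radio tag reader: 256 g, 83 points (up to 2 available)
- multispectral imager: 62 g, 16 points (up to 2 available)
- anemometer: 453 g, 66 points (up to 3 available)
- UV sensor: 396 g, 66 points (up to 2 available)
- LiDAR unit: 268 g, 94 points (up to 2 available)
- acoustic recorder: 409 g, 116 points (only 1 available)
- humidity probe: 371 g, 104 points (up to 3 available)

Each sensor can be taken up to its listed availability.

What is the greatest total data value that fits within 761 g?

226

Greedy by ratio would take 2×multispectral imager + 2×LiDAR unit: 660 g used, total 220.
Dropping multispectral imager and LiDAR unit frees 330 g; slotting in acoustic recorder (409 g) lifts the total to 226 at 739 g.
The spare 22 g is too small for any remaining sensor, and no exchange beats 226.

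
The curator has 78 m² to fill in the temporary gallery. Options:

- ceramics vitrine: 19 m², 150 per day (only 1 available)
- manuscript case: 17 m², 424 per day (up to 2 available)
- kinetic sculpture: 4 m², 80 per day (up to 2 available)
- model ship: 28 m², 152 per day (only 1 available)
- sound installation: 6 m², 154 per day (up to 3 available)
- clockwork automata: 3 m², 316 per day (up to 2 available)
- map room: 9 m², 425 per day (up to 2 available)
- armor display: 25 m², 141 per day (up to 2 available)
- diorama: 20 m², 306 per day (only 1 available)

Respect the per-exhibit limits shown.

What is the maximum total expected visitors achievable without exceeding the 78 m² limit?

2798

Ranking by ratio (expected visitors/m²): clockwork automata 105.33, map room 47.22, sound installation 25.67.
Taking the top-ratio exhibits first gives 2×manuscript case + 3×sound installation + 2×clockwork automata + 2×map room for 2792 (76 m²).
The 6 m² tied up in sound installation is better spent on 2×kinetic sculpture — total rises to 2798 (78 m²).
That's the maximum — no swap from here does better than 2798.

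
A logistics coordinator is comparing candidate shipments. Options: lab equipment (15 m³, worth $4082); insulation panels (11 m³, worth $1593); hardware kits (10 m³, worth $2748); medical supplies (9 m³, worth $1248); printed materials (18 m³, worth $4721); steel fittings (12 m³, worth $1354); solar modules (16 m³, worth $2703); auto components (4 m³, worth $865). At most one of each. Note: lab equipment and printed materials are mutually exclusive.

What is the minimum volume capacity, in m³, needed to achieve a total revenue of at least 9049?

Minimise m³ subject to total revenue ≥ 9049.
Taking insulation panels + hardware kits + printed materials gives 9062 (≥ 9049) for 39 m³.
No combination under 39 m³ hits 9049.

39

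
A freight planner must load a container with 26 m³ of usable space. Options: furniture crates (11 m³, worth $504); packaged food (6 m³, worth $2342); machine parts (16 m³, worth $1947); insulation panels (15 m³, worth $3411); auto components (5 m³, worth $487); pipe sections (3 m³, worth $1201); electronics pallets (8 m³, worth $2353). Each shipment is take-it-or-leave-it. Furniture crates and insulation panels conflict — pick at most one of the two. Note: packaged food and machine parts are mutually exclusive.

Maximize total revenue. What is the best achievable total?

6965

A density-first pass picks packaged food + auto components + pipe sections + electronics pallets — 6383 at 22 m³.
Replace packaged food and auto components with insulation panels: the trade gains 582 net, giving 6965 at 26 m³.
An exhaustive check of the 128 subsets confirms 6965.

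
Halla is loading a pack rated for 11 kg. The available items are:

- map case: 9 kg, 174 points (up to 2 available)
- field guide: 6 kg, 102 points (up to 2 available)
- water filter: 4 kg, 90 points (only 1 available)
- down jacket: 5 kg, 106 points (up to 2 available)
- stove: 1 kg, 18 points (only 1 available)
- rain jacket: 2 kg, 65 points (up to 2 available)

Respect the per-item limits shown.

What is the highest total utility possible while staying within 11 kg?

Greedy by ratio would take water filter + stove + 2×rain jacket: 9 kg used, total 238.
The 3 kg tied up in stove and rain jacket is better spent on down jacket — total rises to 261 (11 kg).
Every other selection either busts 11 kg or exceeds an availability limit or fails to beat 261.

261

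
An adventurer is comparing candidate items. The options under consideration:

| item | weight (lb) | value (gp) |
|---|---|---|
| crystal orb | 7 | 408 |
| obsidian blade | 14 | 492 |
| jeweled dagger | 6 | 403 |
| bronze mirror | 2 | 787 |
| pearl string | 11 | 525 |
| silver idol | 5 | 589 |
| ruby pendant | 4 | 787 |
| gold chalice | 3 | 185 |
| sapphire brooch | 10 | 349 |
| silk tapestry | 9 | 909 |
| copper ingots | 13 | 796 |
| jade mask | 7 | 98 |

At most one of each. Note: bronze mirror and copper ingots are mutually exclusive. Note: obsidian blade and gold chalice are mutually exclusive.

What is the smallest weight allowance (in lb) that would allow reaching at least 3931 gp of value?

Need the lightest bundle worth ≥ 3931.
crystal orb + jeweled dagger + bronze mirror + silver idol + ruby pendant + gold chalice + silk tapestry reaches 4068 using 36 lb.
No combination under 36 lb hits 3931.

36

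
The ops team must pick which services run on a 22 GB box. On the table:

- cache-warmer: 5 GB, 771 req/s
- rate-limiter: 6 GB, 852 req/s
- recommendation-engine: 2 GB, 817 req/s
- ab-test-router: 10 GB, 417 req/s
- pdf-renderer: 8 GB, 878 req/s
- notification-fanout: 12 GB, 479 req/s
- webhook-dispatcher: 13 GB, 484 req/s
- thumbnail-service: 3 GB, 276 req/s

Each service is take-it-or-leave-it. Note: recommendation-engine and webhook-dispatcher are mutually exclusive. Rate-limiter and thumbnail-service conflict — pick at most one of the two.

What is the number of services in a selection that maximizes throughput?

4

Optimal total is 3318.
One optimal bundle: cache-warmer + rate-limiter + recommendation-engine + pdf-renderer (21 GB).
Any selection reaching 3318 contains exactly 4 services.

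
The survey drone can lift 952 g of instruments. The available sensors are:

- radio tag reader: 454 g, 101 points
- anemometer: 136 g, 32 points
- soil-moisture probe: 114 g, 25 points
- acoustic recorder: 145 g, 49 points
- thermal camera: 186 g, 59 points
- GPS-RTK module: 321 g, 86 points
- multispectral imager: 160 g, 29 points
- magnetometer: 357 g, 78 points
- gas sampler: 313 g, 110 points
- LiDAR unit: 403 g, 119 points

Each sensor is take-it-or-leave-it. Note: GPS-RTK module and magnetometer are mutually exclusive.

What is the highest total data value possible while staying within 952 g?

288

By data value per g: gas sampler 0.35, acoustic recorder 0.34, thermal camera 0.32, LiDAR unit 0.30 lead.
The ratio heuristic lands on anemometer + soil-moisture probe + acoustic recorder + thermal camera + gas sampler (275) but leaves 58 g idle.
The 395 g tied up in anemometer and soil-moisture probe and acoustic recorder is better spent on LiDAR unit — total rises to 288 (902 g).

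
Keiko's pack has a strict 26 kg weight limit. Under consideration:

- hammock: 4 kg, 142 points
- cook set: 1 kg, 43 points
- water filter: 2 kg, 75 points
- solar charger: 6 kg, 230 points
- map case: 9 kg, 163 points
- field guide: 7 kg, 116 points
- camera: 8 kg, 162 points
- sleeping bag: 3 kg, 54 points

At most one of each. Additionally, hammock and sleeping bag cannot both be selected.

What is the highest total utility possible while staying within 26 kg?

693

Hammock + cook set + solar charger + field guide + camera uses 26 of the 26 kg and totals 693.
Runner-up cook set + water filter + solar charger + map case + camera tops out at 673.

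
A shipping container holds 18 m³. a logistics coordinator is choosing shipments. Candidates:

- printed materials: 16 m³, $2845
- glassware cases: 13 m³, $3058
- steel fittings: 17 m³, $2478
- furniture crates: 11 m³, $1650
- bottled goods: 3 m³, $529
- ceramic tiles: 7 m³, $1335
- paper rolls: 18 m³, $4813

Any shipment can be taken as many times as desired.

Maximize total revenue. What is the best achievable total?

4813

The ratio ordering already packs tightly: paper rolls, 18 m³, 4813.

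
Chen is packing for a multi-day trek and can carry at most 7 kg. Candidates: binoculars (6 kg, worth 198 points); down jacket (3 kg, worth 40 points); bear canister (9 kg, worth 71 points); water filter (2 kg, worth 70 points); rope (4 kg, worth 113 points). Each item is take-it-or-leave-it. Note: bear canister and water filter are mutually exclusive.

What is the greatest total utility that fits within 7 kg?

198

The ratio heuristic lands on water filter + rope (183) but leaves 1 kg idle.
The 6 kg tied up in water filter and rope is better spent on binoculars — total rises to 198 (6 kg).
An exhaustive check of the 32 subsets confirms 198.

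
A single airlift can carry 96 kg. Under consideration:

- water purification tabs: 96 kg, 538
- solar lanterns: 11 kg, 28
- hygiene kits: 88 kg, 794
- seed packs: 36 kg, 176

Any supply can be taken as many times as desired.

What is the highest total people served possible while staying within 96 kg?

Best packing: hygiene kits — 88 kg, 794 total.

794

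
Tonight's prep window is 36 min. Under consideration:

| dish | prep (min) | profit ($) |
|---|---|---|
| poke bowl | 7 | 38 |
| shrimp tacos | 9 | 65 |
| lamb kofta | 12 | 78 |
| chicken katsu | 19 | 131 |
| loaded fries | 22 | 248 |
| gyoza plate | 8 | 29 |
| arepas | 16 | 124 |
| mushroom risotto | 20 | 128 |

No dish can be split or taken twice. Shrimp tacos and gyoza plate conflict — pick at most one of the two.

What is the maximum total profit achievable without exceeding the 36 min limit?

326

By profit per min: loaded fries 11.27, arepas 7.75, shrimp tacos 7.22, chicken katsu 6.89 lead.
Greedy by ratio would take shrimp tacos + loaded fries: 31 min used, total 313.
Replace shrimp tacos with lamb kofta: the trade gains 13 net, giving 326 at 34 min.
The closest alternative, shrimp tacos + loaded fries, reaches only 313.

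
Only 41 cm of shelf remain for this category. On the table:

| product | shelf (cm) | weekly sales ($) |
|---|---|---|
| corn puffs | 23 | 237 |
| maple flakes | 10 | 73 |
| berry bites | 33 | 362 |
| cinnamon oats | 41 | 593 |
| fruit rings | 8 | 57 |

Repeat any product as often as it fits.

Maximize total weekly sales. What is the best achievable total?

Density check — cinnamon oats 14.46, berry bites 10.97, corn puffs 10.30, maple flakes 7.30 are the best per cm.
Taking cinnamon oats: 41 cm used, 593 in weekly sales.

593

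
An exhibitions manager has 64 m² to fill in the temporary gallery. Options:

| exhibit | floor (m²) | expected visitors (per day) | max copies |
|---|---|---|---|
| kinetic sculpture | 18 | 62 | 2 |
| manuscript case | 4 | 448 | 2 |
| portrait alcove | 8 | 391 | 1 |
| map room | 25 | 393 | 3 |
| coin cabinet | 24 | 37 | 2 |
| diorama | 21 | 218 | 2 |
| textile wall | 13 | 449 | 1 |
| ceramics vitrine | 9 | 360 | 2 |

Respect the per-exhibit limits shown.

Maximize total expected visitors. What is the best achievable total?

2489

Density check — manuscript case 112.00, portrait alcove 48.88, ceramics vitrine 40.00 are the best per m².
A density-first pass picks 2×manuscript case + portrait alcove + textile wall + 2×ceramics vitrine — 2456 at 47 m².
Dropping ceramics vitrine frees 9 m²; slotting in map room (25 m²) lifts the total to 2489 at 63 m².
Every other selection either busts 64 m² or exceeds an availability limit or fails to beat 2489.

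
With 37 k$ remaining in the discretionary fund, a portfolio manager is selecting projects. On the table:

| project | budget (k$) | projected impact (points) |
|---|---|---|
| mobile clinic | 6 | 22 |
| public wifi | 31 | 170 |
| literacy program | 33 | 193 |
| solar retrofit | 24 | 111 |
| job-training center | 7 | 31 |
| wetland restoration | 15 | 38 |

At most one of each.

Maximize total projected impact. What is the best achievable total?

By projected impact per k$: literacy program 5.85, public wifi 5.48, solar retrofit 4.62 lead.
Literacy program uses 33 of the 37 k$ and totals 193.
The closest alternative, mobile clinic + public wifi, reaches only 192.

193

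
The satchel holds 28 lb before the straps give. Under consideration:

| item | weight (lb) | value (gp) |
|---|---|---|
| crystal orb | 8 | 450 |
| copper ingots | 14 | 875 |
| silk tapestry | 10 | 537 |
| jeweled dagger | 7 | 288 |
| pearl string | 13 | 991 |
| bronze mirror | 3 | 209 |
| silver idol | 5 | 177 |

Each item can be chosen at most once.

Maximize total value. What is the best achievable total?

1866

Ranking by ratio (value/lb): pearl string 76.23, bronze mirror 69.67, copper ingots 62.50.
Filling by ratio: crystal orb + pearl string + bronze mirror for 1650, with 4 lb left unused.
Dropping crystal orb and bronze mirror frees 11 lb; slotting in copper ingots (14 lb) lifts the total to 1866 at 27 lb.
Next best is silk tapestry + pearl string + bronze mirror at 1737 (26 lb) — short by 129.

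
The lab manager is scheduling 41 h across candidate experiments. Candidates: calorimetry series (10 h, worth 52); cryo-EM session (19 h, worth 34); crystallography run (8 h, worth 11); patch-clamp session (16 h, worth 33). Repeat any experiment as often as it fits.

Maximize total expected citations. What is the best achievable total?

208

4×calorimetry series uses 40 of the 41 h and totals 208.
The spare 1 h is too small for any remaining experiment, and no exchange beats 208.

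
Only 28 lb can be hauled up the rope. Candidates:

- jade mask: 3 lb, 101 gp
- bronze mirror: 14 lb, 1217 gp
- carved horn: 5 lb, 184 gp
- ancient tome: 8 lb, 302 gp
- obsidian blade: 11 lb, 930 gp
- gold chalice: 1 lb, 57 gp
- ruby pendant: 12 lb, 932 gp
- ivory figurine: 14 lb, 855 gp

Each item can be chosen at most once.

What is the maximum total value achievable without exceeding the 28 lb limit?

2248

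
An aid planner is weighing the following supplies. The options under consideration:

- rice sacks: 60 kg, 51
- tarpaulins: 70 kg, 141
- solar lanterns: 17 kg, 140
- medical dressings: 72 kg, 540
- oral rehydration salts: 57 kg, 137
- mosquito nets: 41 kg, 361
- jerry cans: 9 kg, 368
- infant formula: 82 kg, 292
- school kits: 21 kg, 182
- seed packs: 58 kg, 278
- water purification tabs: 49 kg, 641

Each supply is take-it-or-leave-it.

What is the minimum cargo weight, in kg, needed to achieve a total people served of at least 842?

58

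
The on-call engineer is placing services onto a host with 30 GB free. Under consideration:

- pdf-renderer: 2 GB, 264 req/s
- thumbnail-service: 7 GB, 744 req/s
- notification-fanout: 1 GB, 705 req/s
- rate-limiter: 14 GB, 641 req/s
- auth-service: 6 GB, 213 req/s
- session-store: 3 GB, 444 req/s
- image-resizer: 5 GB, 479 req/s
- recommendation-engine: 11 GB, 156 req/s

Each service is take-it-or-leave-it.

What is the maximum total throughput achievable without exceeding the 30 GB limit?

A density-first pass picks pdf-renderer + thumbnail-service + notification-fanout + auth-service + session-store + image-resizer — 2849 at 24 GB.
Replace pdf-renderer and auth-service with rate-limiter: the trade gains 164 net, giving 3013 at 30 GB.
Runner-up pdf-renderer + thumbnail-service + notification-fanout + auth-service + session-store + image-resizer tops out at 2849.

3013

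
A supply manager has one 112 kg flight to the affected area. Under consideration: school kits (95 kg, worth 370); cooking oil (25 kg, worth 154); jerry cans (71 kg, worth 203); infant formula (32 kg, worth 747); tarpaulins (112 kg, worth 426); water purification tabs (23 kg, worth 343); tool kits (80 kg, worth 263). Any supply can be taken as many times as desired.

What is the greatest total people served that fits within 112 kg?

2241

Ranking by ratio (people served/kg): infant formula 23.34, water purification tabs 14.91, cooking oil 6.16, school kits 3.89.
Taking 3×infant formula: 96 kg used, 2241 in people served.
Nothing else within 112 kg beats 2241.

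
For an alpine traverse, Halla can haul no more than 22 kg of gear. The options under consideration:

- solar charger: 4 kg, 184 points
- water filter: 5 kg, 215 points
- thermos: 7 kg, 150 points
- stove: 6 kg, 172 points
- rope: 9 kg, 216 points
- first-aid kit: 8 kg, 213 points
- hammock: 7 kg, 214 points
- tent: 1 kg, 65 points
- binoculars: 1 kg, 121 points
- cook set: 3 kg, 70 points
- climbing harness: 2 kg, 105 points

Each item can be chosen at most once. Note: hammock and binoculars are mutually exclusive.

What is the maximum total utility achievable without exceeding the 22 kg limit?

932

Taking solar charger + water filter + stove + tent + binoculars + cook set + climbing harness: 22 kg used, 932 in utility.
Every other selection either busts 22 kg or breaks a pairing rule or fails to beat 932.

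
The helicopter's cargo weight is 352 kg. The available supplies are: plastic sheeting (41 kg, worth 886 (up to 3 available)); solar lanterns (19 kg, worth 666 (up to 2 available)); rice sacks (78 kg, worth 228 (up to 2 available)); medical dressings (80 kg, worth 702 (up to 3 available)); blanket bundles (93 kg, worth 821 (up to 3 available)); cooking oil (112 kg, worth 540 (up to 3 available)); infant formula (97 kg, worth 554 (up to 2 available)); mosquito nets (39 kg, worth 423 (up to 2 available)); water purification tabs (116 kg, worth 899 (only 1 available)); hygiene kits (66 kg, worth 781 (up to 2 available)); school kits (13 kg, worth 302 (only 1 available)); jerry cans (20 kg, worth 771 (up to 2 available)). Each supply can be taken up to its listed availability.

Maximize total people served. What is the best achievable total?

7396

Taking 3×plastic sheeting + 2×solar lanterns + 2×hygiene kits + school kits + 2×jerry cans: 346 kg used, 7396 in people served.
The spare 6 kg is too small for any remaining supply, and no exchange beats 7396.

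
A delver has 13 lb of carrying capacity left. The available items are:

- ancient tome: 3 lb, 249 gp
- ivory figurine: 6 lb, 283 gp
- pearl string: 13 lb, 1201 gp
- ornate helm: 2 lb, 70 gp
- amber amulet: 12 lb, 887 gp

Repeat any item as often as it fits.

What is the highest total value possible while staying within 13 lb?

1201

Ranking by ratio (value/lb): pearl string 92.38, ancient tome 83.00, amber amulet 73.92, ivory figurine 47.17.
Pearl string uses 13 of the 13 lb and totals 1201.
Every other selection either busts 13 lb or fails to beat 1201.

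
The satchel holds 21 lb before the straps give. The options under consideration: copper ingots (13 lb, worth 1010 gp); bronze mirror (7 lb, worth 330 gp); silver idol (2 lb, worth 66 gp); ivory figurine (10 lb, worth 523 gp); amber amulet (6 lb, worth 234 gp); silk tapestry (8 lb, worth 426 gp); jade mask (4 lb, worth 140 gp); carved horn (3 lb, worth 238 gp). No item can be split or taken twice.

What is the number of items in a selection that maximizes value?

Optimal total is 1436.
copper ingots + silk tapestry hits 1436 at 21 lb.
Any selection reaching 1436 contains exactly 2 items.

2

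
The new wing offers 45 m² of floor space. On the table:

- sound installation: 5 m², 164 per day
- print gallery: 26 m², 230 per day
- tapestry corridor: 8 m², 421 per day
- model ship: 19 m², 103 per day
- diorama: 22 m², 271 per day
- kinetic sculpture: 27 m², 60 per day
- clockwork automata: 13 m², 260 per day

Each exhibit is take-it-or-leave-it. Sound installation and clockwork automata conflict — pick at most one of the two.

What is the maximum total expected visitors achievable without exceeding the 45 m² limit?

952

By expected visitors per m²: tapestry corridor 52.62, sound installation 32.80, clockwork automata 20.00 lead.
Tapestry corridor + diorama + clockwork automata uses 43 of the 45 m² and totals 952.
Next best is sound installation + tapestry corridor + diorama at 856 (35 m²) — short by 96.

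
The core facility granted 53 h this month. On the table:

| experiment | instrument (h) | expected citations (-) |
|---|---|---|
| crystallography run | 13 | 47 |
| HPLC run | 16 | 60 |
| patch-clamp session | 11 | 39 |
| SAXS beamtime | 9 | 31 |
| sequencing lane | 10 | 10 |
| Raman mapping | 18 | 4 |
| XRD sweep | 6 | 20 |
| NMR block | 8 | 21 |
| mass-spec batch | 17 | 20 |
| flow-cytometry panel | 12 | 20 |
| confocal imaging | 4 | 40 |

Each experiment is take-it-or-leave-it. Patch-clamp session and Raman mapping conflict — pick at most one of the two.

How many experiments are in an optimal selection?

5

Optimal total is 217.
For example crystallography run + HPLC run + patch-clamp session + SAXS beamtime + confocal imaging achieves it, using 53 h.
Any selection reaching 217 contains exactly 5 experiments.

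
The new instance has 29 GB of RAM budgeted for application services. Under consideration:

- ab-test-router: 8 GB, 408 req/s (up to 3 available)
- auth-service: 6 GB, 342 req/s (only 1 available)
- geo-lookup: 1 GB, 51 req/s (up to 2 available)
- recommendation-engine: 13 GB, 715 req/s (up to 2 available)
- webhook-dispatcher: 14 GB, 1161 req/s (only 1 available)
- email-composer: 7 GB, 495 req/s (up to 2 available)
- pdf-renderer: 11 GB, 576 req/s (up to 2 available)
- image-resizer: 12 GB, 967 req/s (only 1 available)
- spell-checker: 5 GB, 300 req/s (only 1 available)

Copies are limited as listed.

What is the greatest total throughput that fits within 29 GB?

Ranking by ratio (throughput/GB): webhook-dispatcher 82.93, image-resizer 80.58, email-composer 70.71.
2×geo-lookup + webhook-dispatcher + image-resizer uses 28 of the 29 GB and totals 2230.

2230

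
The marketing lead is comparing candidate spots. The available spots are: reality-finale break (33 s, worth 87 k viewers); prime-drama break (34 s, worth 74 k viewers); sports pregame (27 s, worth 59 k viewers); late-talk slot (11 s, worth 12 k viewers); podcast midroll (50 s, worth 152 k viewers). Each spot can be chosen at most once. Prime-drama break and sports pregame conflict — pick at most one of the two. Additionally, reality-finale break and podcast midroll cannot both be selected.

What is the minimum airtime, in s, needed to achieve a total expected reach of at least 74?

Look for the lowest-airtime combination reaching 74.
reality-finale break: 87 expected reach at 33 s.
Below 33 s the best achievable stays under 74.

33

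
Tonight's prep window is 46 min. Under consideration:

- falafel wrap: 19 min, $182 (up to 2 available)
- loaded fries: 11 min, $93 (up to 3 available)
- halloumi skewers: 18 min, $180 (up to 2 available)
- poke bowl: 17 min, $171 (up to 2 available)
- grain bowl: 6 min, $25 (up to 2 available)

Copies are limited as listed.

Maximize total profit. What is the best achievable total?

Filling by ratio: loaded fries + 2×poke bowl for 435, with 1 min left unused.
Dropping poke bowl frees 17 min; slotting in halloumi skewers (18 min) lifts the total to 444 at 46 min.

444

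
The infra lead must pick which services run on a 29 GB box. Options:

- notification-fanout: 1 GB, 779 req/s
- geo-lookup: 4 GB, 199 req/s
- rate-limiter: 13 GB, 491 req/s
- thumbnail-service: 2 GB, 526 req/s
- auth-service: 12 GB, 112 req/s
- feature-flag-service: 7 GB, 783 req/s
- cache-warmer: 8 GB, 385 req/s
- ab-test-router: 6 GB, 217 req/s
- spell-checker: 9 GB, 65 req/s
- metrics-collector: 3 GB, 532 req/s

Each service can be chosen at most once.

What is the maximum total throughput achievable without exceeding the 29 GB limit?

Filling by ratio: notification-fanout + geo-lookup + thumbnail-service + feature-flag-service + cache-warmer + metrics-collector for 3204, with 4 GB left unused.
Dropping geo-lookup frees 4 GB; slotting in ab-test-router (6 GB) lifts the total to 3222 at 27 GB.
Next best is notification-fanout + geo-lookup + thumbnail-service + feature-flag-service + cache-warmer + metrics-collector at 3204 (25 GB) — short by 18.

3222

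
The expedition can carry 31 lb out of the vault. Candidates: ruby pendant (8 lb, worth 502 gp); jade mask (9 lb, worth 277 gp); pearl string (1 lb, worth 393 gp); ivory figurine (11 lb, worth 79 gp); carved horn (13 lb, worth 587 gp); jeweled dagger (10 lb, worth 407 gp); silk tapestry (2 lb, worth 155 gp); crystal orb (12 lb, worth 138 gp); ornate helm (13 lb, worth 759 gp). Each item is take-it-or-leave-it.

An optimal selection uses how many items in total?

4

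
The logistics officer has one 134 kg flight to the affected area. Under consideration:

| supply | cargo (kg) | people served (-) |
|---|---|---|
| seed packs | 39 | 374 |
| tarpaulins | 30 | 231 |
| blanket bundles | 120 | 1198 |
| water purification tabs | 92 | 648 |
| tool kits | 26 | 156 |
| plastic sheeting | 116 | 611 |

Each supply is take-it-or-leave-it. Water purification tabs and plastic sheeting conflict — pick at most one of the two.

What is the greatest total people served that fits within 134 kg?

By people served per kg: blanket bundles 9.98, seed packs 9.59, tarpaulins 7.70, water purification tabs 7.04 lead.
Blanket bundles uses 120 of the 134 kg and totals 1198.

1198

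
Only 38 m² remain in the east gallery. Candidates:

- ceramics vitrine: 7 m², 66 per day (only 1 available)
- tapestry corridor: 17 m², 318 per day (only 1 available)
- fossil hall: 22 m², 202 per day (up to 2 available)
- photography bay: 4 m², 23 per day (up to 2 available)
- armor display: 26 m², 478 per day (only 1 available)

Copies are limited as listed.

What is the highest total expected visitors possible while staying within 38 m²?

The ratio heuristic lands on ceramics vitrine + tapestry corridor + 2×photography bay (430) but leaves 6 m² idle.
Dropping tapestry corridor and photography bay frees 21 m²; slotting in armor display (26 m²) lifts the total to 567 at 37 m².
That's the maximum — no swap from here does better than 567.

567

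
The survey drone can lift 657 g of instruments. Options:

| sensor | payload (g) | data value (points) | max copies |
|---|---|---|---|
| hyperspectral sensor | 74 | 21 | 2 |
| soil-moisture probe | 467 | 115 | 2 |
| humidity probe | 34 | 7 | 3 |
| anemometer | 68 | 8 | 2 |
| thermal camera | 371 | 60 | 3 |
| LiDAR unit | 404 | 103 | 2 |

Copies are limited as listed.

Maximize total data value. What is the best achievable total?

By data value per g: hyperspectral sensor 0.28, LiDAR unit 0.25, soil-moisture probe 0.25, humidity probe 0.21 lead.
The ratio ordering already packs tightly: 2×hyperspectral sensor + 3×humidity probe + LiDAR unit, 654 g, 166.
Nothing else within 657 g beats 166.

166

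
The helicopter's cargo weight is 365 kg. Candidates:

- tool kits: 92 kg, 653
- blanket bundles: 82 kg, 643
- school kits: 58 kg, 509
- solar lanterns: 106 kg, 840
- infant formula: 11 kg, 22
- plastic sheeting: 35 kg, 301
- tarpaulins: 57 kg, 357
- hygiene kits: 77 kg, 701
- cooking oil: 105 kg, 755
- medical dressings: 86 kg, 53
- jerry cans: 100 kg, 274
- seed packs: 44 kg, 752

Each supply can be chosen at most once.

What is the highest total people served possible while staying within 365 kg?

3285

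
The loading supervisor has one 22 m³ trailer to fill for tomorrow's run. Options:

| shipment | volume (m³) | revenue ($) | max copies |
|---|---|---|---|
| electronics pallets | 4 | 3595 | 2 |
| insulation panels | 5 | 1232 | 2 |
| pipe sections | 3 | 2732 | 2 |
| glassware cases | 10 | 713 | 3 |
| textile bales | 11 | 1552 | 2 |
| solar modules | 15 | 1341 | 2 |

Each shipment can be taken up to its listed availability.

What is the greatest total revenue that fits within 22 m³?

13886

Ranking by ratio (revenue/m³): pipe sections 910.67, electronics pallets 898.75, insulation panels 246.40.
Taking 2×electronics pallets + insulation panels + 2×pipe sections: 19 m³ used, 13886 in revenue.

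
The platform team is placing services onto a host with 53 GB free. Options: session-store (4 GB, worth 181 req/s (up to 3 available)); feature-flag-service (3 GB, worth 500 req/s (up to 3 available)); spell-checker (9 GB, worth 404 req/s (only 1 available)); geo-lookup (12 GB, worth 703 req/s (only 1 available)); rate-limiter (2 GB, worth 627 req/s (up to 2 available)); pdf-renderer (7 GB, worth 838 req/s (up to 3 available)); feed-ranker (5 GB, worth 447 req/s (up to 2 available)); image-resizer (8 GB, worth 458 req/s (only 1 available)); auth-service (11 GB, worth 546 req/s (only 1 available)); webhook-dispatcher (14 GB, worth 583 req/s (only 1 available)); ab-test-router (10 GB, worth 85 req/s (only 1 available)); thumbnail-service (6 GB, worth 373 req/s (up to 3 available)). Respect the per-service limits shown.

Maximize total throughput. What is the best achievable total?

By throughput per GB: rate-limiter 313.50, feature-flag-service 166.67, pdf-renderer 119.71, feed-ranker 89.40 lead.
A density-first pass picks 3×feature-flag-service + 2×rate-limiter + 3×pdf-renderer + 2×feed-ranker + thumbnail-service — 6535 at 50 GB.
Dropping thumbnail-service frees 6 GB; slotting in image-resizer (8 GB) lifts the total to 6620 at 52 GB.
That's the maximum — no swap from here does better than 6620.

6620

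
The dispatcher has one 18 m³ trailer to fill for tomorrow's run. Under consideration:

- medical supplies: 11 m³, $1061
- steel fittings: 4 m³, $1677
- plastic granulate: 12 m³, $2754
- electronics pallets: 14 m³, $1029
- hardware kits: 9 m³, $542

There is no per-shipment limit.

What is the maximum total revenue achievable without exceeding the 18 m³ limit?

Density check — steel fittings 419.25, plastic granulate 229.50, medical supplies 96.45 are the best per m³.
4×steel fittings uses 16 of the 18 m³ and totals 6708.
Every other selection either busts 18 m³ or fails to beat 6708.

6708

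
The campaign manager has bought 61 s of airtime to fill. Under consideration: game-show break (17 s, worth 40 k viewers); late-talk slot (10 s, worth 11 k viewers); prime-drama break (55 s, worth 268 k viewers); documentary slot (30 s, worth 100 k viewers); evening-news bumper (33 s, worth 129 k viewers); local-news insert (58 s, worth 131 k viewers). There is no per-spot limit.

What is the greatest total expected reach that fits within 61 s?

Density check — prime-drama break 4.87, evening-news bumper 3.91, documentary slot 3.33, game-show break 2.35 are the best per s.
Taking prime-drama break: 55 s used, 268 in expected reach.

268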